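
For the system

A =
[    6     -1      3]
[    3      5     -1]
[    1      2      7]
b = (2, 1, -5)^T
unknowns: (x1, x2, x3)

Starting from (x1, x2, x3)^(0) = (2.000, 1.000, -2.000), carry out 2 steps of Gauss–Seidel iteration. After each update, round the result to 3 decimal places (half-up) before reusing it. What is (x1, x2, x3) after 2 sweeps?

Iteration 1:
  x1 = (2 - (-1)·1.000 - (3)·-2.000) / (6) = 1.500
  x2 = (1 - (3)·1.500 - (-1)·-2.000) / (5) = -1.100
  x3 = (-5 - (1)·1.500 - (2)·-1.100) / (7) = -0.614
Iteration 2:
  x1 = (2 - (-1)·-1.100 - (3)·-0.614) / (6) = 0.457
  x2 = (1 - (3)·0.457 - (-1)·-0.614) / (5) = -0.197
  x3 = (-5 - (1)·0.457 - (2)·-0.197) / (7) = -0.723

(0.457, -0.197, -0.723)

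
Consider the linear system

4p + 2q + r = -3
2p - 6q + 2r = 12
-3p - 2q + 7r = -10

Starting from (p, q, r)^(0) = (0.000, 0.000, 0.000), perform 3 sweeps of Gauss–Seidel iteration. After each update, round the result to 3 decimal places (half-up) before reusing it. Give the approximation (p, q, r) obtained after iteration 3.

Iteration 1:
  p = (-3 - (2)·0.000 - (1)·0.000) / (4) = -0.750
  q = (12 - (2)·-0.750 - (2)·0.000) / (-6) = -2.250
  r = (-10 - (-3)·-0.750 - (-2)·-2.250) / (7) = -2.393
Iteration 2:
  p = (-3 - (2)·-2.250 - (1)·-2.393) / (4) = 0.973
  q = (12 - (2)·0.973 - (2)·-2.393) / (-6) = -2.473
  r = (-10 - (-3)·0.973 - (-2)·-2.473) / (7) = -1.718
Iteration 3:
  p = (-3 - (2)·-2.473 - (1)·-1.718) / (4) = 0.916
  q = (12 - (2)·0.916 - (2)·-1.718) / (-6) = -2.267
  r = (-10 - (-3)·0.916 - (-2)·-2.267) / (7) = -1.684

(0.916, -2.267, -1.684)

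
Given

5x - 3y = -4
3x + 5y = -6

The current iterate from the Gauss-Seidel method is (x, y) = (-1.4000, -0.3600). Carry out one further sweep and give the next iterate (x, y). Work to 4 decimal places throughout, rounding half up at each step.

One sweep:
  x = (-4 - (-3)·-0.3600) / (5) = -1.0160
  y = (-6 - (3)·-1.0160) / (5) = -0.5904

(-1.0160, -0.5904)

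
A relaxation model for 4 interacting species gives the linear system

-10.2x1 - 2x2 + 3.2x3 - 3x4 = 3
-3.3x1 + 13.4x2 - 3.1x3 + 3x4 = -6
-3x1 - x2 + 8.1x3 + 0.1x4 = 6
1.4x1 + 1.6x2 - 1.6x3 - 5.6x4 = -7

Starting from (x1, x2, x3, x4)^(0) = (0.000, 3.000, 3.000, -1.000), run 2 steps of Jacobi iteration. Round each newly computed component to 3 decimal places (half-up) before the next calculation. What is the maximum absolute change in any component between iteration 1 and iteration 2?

Iteration 1:
  x1 = (3 - (-2)·3.000 - (3.2)·3.000 - (-3)·-1.000) / (-10.2) = 0.353
  x2 = (-6 - (-3.3)·0.000 - (-3.1)·3.000 - (3)·-1.000) / (13.4) = 0.470
  x3 = (6 - (-3)·0.000 - (-1)·3.000 - (0.1)·-1.000) / (8.1) = 1.123
  x4 = (-7 - (1.4)·0.000 - (1.6)·3.000 - (-1.6)·3.000) / (-5.6) = 1.250
Iteration 2:
  x1 = (3 - (-2)·0.470 - (3.2)·1.123 - (-3)·1.250) / (-10.2) = -0.402
  x2 = (-6 - (-3.3)·0.353 - (-3.1)·1.123 - (3)·1.250) / (13.4) = -0.381
  x3 = (6 - (-3)·0.353 - (-1)·0.470 - (0.1)·1.250) / (8.1) = 0.914
  x4 = (-7 - (1.4)·0.353 - (1.6)·0.470 - (-1.6)·1.123) / (-5.6) = 1.152
Change: (-0.755, -0.851, -0.209, -0.098) → max |·| = 0.851

0.851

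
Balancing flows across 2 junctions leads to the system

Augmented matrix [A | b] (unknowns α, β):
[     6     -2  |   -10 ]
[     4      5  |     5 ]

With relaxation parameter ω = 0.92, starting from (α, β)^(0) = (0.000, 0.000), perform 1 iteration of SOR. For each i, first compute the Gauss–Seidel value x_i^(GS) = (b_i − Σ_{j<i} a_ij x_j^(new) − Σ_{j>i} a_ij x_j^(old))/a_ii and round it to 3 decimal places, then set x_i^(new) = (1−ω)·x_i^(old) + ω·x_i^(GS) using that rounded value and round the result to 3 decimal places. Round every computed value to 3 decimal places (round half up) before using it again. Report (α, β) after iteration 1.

Iteration 1:
  α: GS value = (-10 - (-2)·0.000) / (6) = -1.667;  α ← (1−ω)·0.000 + ω·-1.667 = -1.534
  β: GS value = (5 - (4)·-1.534) / (5) = 2.227;  β ← (1−ω)·0.000 + ω·2.227 = 2.049

(-1.534, 2.049)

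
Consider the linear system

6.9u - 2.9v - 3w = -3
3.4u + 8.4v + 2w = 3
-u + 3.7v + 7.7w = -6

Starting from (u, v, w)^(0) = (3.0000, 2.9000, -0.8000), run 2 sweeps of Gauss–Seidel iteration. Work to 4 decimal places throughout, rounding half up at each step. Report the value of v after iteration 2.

Iteration 1:
  u = (-3 - (-2.9)·2.9000 - (-3)·-0.8000) / (6.9) = 0.4362
  v = (3 - (3.4)·0.4362 - (2)·-0.8000) / (8.4) = 0.3711
  w = (-6 - (-1)·0.4362 - (3.7)·0.3711) / (7.7) = -0.9009
Iteration 2:
  u = (-3 - (-2.9)·0.3711 - (-3)·-0.9009) / (6.9) = -0.6705
  v = (3 - (3.4)·-0.6705 - (2)·-0.9009) / (8.4) = 0.8430
  w = (-6 - (-1)·-0.6705 - (3.7)·0.8430) / (7.7) = -1.2714

0.8430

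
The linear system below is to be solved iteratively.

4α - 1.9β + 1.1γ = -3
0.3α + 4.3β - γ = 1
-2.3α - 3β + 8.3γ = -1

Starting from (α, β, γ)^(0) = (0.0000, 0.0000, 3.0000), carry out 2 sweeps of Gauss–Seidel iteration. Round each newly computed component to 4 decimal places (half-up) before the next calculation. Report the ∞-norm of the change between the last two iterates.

Iteration 1:
  α = (-3 - (-1.9)·0.0000 - (1.1)·3.0000) / (4) = -1.5750
  β = (1 - (0.3)·-1.5750 - (-1)·3.0000) / (4.3) = 1.0401
  γ = (-1 - (-2.3)·-1.5750 - (-3)·1.0401) / (8.3) = -0.1810
Iteration 2:
  α = (-3 - (-1.9)·1.0401 - (1.1)·-0.1810) / (4) = -0.2062
  β = (1 - (0.3)·-0.2062 - (-1)·-0.1810) / (4.3) = 0.2049
  γ = (-1 - (-2.3)·-0.2062 - (-3)·0.2049) / (8.3) = -0.1036
Change: (1.3688, -0.8352, 0.0774) → max |·| = 1.3688

1.3688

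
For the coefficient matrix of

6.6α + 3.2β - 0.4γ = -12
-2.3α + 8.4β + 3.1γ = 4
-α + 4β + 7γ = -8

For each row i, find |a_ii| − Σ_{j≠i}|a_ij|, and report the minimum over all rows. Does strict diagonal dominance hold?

2

row 1: |6.6| − (3.2+0.4) = 3
row 2: |8.4| − (2.3+3.1) = 3
row 3: |7| − (1+4) = 2
minimum over rows = 2 → strictly diagonally dominant (convergence guaranteed)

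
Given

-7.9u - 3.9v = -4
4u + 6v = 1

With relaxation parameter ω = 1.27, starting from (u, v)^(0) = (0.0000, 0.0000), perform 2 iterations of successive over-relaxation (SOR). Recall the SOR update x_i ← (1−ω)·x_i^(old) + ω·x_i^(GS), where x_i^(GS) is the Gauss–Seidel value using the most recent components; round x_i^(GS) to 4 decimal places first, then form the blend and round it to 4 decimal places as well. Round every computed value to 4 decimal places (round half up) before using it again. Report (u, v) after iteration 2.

(0.6781, -0.2726)

Iteration 1:
  u: GS value = (-4 - (-3.9)·0.0000) / (-7.9) = 0.5063;  u ← (1−ω)·0.0000 + ω·0.5063 = 0.6430
  v: GS value = (1 - (4)·0.6430) / (6) = -0.2620;  v ← (1−ω)·0.0000 + ω·-0.2620 = -0.3327
Iteration 2:
  u: GS value = (-4 - (-3.9)·-0.3327) / (-7.9) = 0.6706;  u ← (1−ω)·0.6430 + ω·0.6706 = 0.6781
  v: GS value = (1 - (4)·0.6781) / (6) = -0.2854;  v ← (1−ω)·-0.3327 + ω·-0.2854 = -0.2726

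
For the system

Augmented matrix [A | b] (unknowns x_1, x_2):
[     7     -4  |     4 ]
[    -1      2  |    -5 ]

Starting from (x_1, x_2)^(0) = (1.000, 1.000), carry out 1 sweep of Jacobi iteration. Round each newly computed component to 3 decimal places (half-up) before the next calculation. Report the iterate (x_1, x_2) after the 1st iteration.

Iteration 1:
  x_1 = (4 - (-4)·1.000) / (7) = 1.143
  x_2 = (-5 - (-1)·1.000) / (2) = -2.000

(1.143, -2.000)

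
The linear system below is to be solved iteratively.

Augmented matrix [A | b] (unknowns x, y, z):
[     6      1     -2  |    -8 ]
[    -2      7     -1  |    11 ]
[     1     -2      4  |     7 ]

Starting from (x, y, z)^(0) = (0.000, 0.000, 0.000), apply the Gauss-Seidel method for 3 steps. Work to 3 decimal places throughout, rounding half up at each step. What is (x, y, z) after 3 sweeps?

(-0.697, 1.772, 2.810)

Iteration 1:
  x = (-8 - (1)·0.000 - (-2)·0.000) / (6) = -1.333
  y = (11 - (-2)·-1.333 - (-1)·0.000) / (7) = 1.191
  z = (7 - (1)·-1.333 - (-2)·1.191) / (4) = 2.679
Iteration 2:
  x = (-8 - (1)·1.191 - (-2)·2.679) / (6) = -0.639
  y = (11 - (-2)·-0.639 - (-1)·2.679) / (7) = 1.772
  z = (7 - (1)·-0.639 - (-2)·1.772) / (4) = 2.796
Iteration 3:
  x = (-8 - (1)·1.772 - (-2)·2.796) / (6) = -0.697
  y = (11 - (-2)·-0.697 - (-1)·2.796) / (7) = 1.772
  z = (7 - (1)·-0.697 - (-2)·1.772) / (4) = 2.810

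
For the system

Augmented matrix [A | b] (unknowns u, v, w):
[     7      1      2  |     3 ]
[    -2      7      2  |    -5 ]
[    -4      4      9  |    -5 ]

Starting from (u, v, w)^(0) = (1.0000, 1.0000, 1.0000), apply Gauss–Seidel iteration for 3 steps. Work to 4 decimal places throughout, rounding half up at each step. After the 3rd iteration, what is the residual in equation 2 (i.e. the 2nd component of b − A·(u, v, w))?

0.0407

Iteration 1:
  u = (3 - (1)·1.0000 - (2)·1.0000) / (7) = 0.0000
  v = (-5 - (-2)·0.0000 - (2)·1.0000) / (7) = -1.0000
  w = (-5 - (-4)·0.0000 - (4)·-1.0000) / (9) = -0.1111
Iteration 2:
  u = (3 - (1)·-1.0000 - (2)·-0.1111) / (7) = 0.6032
  v = (-5 - (-2)·0.6032 - (2)·-0.1111) / (7) = -0.5102
  w = (-5 - (-4)·0.6032 - (4)·-0.5102) / (9) = -0.0607
Iteration 3:
  u = (3 - (1)·-0.5102 - (2)·-0.0607) / (7) = 0.5188
  v = (-5 - (-2)·0.5188 - (2)·-0.0607) / (7) = -0.5487
  w = (-5 - (-4)·0.5188 - (4)·-0.5487) / (9) = -0.0811
Residual b − A·x = (0.0793, 0.0407, -0.0001)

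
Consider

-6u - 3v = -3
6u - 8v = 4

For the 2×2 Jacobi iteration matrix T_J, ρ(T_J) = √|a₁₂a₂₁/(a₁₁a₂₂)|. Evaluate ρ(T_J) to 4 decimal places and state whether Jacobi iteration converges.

a₁₂a₂₁/(a₁₁a₂₂) = (-3)·(6) / ((-6)·(-8)) = -0.375000
ρ = √|-0.375000| = √0.375000 = 0.6124
ρ < 1, so Jacobi converges

0.6124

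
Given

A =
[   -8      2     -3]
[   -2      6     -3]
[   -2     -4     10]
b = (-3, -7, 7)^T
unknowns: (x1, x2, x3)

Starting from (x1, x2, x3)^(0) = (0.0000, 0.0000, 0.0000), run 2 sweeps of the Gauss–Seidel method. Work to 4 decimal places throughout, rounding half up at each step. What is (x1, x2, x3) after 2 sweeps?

Iteration 1:
  x1 = (-3 - (2)·0.0000 - (-3)·0.0000) / (-8) = 0.3750
  x2 = (-7 - (-2)·0.3750 - (-3)·0.0000) / (6) = -1.0417
  x3 = (7 - (-2)·0.3750 - (-4)·-1.0417) / (10) = 0.3583
Iteration 2:
  x1 = (-3 - (2)·-1.0417 - (-3)·0.3583) / (-8) = -0.0198
  x2 = (-7 - (-2)·-0.0198 - (-3)·0.3583) / (6) = -0.9941
  x3 = (7 - (-2)·-0.0198 - (-4)·-0.9941) / (10) = 0.2984

(-0.0198, -0.9941, 0.2984)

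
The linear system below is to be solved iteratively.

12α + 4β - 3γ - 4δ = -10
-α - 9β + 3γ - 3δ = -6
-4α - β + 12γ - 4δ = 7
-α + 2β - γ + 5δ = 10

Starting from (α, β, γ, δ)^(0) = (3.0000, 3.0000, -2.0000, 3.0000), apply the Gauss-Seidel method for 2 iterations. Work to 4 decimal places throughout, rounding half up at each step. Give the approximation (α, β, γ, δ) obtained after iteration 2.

Iteration 1:
  α = (-10 - (4)·3.0000 - (-3)·-2.0000 - (-4)·3.0000) / (12) = -1.3333
  β = (-6 - (-1)·-1.3333 - (3)·-2.0000 - (-3)·3.0000) / (-9) = -0.8519
  γ = (7 - (-4)·-1.3333 - (-1)·-0.8519 - (-4)·3.0000) / (12) = 1.0679
  δ = (10 - (-1)·-1.3333 - (2)·-0.8519 - (-1)·1.0679) / (5) = 2.2877
Iteration 2:
  α = (-10 - (4)·-0.8519 - (-3)·1.0679 - (-4)·2.2877) / (12) = 0.4802
  β = (-6 - (-1)·0.4802 - (3)·1.0679 - (-3)·2.2877) / (-9) = 0.2067
  γ = (7 - (-4)·0.4802 - (-1)·0.2067 - (-4)·2.2877) / (12) = 1.5232
  δ = (10 - (-1)·0.4802 - (2)·0.2067 - (-1)·1.5232) / (5) = 2.3180

(0.4802, 0.2067, 1.5232, 2.3180)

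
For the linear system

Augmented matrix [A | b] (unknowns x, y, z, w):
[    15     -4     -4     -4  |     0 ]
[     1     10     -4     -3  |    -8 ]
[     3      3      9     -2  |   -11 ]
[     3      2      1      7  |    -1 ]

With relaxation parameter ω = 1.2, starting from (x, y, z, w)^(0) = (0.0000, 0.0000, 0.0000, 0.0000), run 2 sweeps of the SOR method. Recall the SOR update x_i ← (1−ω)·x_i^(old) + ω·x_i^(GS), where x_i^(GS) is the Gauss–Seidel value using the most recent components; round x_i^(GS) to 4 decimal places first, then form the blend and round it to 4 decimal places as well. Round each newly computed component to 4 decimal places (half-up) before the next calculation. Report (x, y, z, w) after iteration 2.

Iteration 1:
  x: GS value = (0 - (-4)·0.0000 - (-4)·0.0000 - (-4)·0.0000) / (15) = 0.0000;  x ← (1−ω)·0.0000 + ω·0.0000 = 0.0000
  y: GS value = (-8 - (1)·0.0000 - (-4)·0.0000 - (-3)·0.0000) / (10) = -0.8000;  y ← (1−ω)·0.0000 + ω·-0.8000 = -0.9600
  z: GS value = (-11 - (3)·0.0000 - (3)·-0.9600 - (-2)·0.0000) / (9) = -0.9022;  z ← (1−ω)·0.0000 + ω·-0.9022 = -1.0826
  w: GS value = (-1 - (3)·0.0000 - (2)·-0.9600 - (1)·-1.0826) / (7) = 0.2861;  w ← (1−ω)·0.0000 + ω·0.2861 = 0.3433
Iteration 2:
  x: GS value = (0 - (-4)·-0.9600 - (-4)·-1.0826 - (-4)·0.3433) / (15) = -0.4531;  x ← (1−ω)·0.0000 + ω·-0.4531 = -0.5437
  y: GS value = (-8 - (1)·-0.5437 - (-4)·-1.0826 - (-3)·0.3433) / (10) = -1.0757;  y ← (1−ω)·-0.9600 + ω·-1.0757 = -1.0988
  z: GS value = (-11 - (3)·-0.5437 - (3)·-1.0988 - (-2)·0.3433) / (9) = -0.5984;  z ← (1−ω)·-1.0826 + ω·-0.5984 = -0.5016
  w: GS value = (-1 - (3)·-0.5437 - (2)·-1.0988 - (1)·-0.5016) / (7) = 0.4758;  w ← (1−ω)·0.3433 + ω·0.4758 = 0.5023

(-0.5437, -1.0988, -0.5016, 0.5023)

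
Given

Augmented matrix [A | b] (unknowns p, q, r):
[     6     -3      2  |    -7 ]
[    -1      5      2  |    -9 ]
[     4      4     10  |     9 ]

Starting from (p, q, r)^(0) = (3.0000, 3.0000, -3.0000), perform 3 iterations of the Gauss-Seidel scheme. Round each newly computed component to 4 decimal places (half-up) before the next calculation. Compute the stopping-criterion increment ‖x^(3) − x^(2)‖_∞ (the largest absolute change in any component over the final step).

1.6233

Iteration 1:
  p = (-7 - (-3)·3.0000 - (2)·-3.0000) / (6) = 1.3333
  q = (-9 - (-1)·1.3333 - (2)·-3.0000) / (5) = -0.3333
  r = (9 - (4)·1.3333 - (4)·-0.3333) / (10) = 0.5000
Iteration 2:
  p = (-7 - (-3)·-0.3333 - (2)·0.5000) / (6) = -1.5000
  q = (-9 - (-1)·-1.5000 - (2)·0.5000) / (5) = -2.3000
  r = (9 - (4)·-1.5000 - (4)·-2.3000) / (10) = 2.4200
Iteration 3:
  p = (-7 - (-3)·-2.3000 - (2)·2.4200) / (6) = -3.1233
  q = (-9 - (-1)·-3.1233 - (2)·2.4200) / (5) = -3.3927
  r = (9 - (4)·-3.1233 - (4)·-3.3927) / (10) = 3.5064
Change: (-1.6233, -1.0927, 1.0864) → max |·| = 1.6233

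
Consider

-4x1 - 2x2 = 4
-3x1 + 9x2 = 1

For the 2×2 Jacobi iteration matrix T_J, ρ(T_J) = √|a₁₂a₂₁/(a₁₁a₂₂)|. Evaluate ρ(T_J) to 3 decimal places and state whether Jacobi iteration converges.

0.408

a₁₂a₂₁/(a₁₁a₂₂) = (-2)·(-3) / ((-4)·(9)) = -0.166667
ρ = √|-0.166667| = √0.166667 = 0.408
ρ < 1, so Jacobi converges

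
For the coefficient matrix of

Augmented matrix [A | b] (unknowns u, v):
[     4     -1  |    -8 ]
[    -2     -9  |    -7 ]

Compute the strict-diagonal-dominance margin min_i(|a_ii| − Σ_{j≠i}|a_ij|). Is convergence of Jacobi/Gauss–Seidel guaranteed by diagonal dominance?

3

row 1: |4| − (1) = 3
row 2: |-9| − (2) = 7
minimum over rows = 3 → strictly diagonally dominant (convergence guaranteed)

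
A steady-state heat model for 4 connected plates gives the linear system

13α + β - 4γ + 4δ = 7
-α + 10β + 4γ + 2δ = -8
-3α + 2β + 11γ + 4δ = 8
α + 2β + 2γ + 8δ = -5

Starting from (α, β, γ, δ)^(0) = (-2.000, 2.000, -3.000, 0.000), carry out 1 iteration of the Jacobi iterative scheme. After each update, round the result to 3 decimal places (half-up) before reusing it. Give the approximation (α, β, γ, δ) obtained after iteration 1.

(-0.538, 0.200, -0.182, -0.125)

Iteration 1:
  α = (7 - (1)·2.000 - (-4)·-3.000 - (4)·0.000) / (13) = -0.538
  β = (-8 - (-1)·-2.000 - (4)·-3.000 - (2)·0.000) / (10) = 0.200
  γ = (8 - (-3)·-2.000 - (2)·2.000 - (4)·0.000) / (11) = -0.182
  δ = (-5 - (1)·-2.000 - (2)·2.000 - (2)·-3.000) / (8) = -0.125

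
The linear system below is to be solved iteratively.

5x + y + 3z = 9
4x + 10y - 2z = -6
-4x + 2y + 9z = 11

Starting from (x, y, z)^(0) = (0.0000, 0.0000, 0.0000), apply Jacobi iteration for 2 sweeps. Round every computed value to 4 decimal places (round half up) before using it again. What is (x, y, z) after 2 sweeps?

Iteration 1:
  x = (9 - (1)·0.0000 - (3)·0.0000) / (5) = 1.8000
  y = (-6 - (4)·0.0000 - (-2)·0.0000) / (10) = -0.6000
  z = (11 - (-4)·0.0000 - (2)·0.0000) / (9) = 1.2222
Iteration 2:
  x = (9 - (1)·-0.6000 - (3)·1.2222) / (5) = 1.1867
  y = (-6 - (4)·1.8000 - (-2)·1.2222) / (10) = -1.0756
  z = (11 - (-4)·1.8000 - (2)·-0.6000) / (9) = 2.1556

(1.1867, -1.0756, 2.1556)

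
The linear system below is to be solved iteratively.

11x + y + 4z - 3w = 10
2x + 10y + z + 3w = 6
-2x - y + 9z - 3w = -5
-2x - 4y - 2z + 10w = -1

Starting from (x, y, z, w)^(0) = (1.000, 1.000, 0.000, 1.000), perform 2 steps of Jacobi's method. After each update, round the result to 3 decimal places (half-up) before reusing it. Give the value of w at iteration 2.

Iteration 1:
  x = (10 - (1)·1.000 - (4)·0.000 - (-3)·1.000) / (11) = 1.091
  y = (6 - (2)·1.000 - (1)·0.000 - (3)·1.000) / (10) = 0.100
  z = (-5 - (-2)·1.000 - (-1)·1.000 - (-3)·1.000) / (9) = 0.111
  w = (-1 - (-2)·1.000 - (-4)·1.000 - (-2)·0.000) / (10) = 0.500
Iteration 2:
  x = (10 - (1)·0.100 - (4)·0.111 - (-3)·0.500) / (11) = 0.996
  y = (6 - (2)·1.091 - (1)·0.111 - (3)·0.500) / (10) = 0.221
  z = (-5 - (-2)·1.091 - (-1)·0.100 - (-3)·0.500) / (9) = -0.135
  w = (-1 - (-2)·1.091 - (-4)·0.100 - (-2)·0.111) / (10) = 0.180

0.180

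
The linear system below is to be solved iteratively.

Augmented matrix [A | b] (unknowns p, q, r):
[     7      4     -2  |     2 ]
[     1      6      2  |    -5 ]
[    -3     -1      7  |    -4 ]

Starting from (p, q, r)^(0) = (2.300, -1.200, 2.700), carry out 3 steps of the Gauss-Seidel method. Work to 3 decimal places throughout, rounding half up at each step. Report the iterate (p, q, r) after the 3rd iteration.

(0.842, -0.936, -0.344)

Iteration 1:
  p = (2 - (4)·-1.200 - (-2)·2.700) / (7) = 1.743
  q = (-5 - (1)·1.743 - (2)·2.700) / (6) = -2.024
  r = (-4 - (-3)·1.743 - (-1)·-2.024) / (7) = -0.114
Iteration 2:
  p = (2 - (4)·-2.024 - (-2)·-0.114) / (7) = 1.410
  q = (-5 - (1)·1.410 - (2)·-0.114) / (6) = -1.030
  r = (-4 - (-3)·1.410 - (-1)·-1.030) / (7) = -0.114
Iteration 3:
  p = (2 - (4)·-1.030 - (-2)·-0.114) / (7) = 0.842
  q = (-5 - (1)·0.842 - (2)·-0.114) / (6) = -0.936
  r = (-4 - (-3)·0.842 - (-1)·-0.936) / (7) = -0.344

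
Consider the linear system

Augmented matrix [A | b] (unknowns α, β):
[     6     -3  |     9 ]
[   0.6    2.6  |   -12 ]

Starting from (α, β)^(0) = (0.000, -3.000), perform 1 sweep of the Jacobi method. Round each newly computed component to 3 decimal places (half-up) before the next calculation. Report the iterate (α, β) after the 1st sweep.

(0.000, -4.615)

Iteration 1:
  α = (9 - (-3)·-3.000) / (6) = 0.000
  β = (-12 - (0.6)·0.000) / (2.6) = -4.615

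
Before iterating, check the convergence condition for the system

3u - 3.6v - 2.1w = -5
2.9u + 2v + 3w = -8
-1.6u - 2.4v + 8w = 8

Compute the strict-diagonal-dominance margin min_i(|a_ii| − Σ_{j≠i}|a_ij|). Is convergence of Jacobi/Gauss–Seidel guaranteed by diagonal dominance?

row 1: |3| − (3.6+2.1) = -2.7
row 2: |2| − (2.9+3) = -3.9
row 3: |8| − (1.6+2.4) = 4
minimum over rows = -3.9 → not strictly diagonally dominant

-3.9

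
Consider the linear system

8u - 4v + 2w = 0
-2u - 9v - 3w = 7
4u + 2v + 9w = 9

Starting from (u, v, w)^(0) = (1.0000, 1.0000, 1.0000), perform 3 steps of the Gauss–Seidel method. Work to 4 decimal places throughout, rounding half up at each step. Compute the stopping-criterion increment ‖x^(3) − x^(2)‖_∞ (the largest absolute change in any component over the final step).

0.1482

Iteration 1:
  u = (0 - (-4)·1.0000 - (2)·1.0000) / (8) = 0.2500
  v = (7 - (-2)·0.2500 - (-3)·1.0000) / (-9) = -1.1667
  w = (9 - (4)·0.2500 - (2)·-1.1667) / (9) = 1.1482
Iteration 2:
  u = (0 - (-4)·-1.1667 - (2)·1.1482) / (8) = -0.8704
  v = (7 - (-2)·-0.8704 - (-3)·1.1482) / (-9) = -0.9671
  w = (9 - (4)·-0.8704 - (2)·-0.9671) / (9) = 1.6018
Iteration 3:
  u = (0 - (-4)·-0.9671 - (2)·1.6018) / (8) = -0.8840
  v = (7 - (-2)·-0.8840 - (-3)·1.6018) / (-9) = -1.1153
  w = (9 - (4)·-0.8840 - (2)·-1.1153) / (9) = 1.6407
Change: (-0.0136, -0.1482, 0.0389) → max |·| = 0.1482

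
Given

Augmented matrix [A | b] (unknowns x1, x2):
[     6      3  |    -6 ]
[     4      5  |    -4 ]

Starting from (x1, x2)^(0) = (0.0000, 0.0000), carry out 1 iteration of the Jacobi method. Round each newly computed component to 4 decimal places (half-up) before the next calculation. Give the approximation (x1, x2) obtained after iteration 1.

Iteration 1:
  x1 = (-6 - (3)·0.0000) / (6) = -1.0000
  x2 = (-4 - (4)·0.0000) / (5) = -0.8000

(-1.0000, -0.8000)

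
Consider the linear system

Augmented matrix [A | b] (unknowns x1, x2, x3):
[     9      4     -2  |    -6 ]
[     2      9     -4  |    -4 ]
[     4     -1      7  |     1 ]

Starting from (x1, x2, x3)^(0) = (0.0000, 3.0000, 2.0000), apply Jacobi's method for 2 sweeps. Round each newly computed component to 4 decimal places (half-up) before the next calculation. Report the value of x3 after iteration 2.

Iteration 1:
  x1 = (-6 - (4)·3.0000 - (-2)·2.0000) / (9) = -1.5556
  x2 = (-4 - (2)·0.0000 - (-4)·2.0000) / (9) = 0.4444
  x3 = (1 - (4)·0.0000 - (-1)·3.0000) / (7) = 0.5714
Iteration 2:
  x1 = (-6 - (4)·0.4444 - (-2)·0.5714) / (9) = -0.7372
  x2 = (-4 - (2)·-1.5556 - (-4)·0.5714) / (9) = 0.1552
  x3 = (1 - (4)·-1.5556 - (-1)·0.4444) / (7) = 1.0953

1.0953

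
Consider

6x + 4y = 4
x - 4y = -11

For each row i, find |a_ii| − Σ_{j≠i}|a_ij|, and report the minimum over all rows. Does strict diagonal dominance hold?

2

row 1: |6| − (4) = 2
row 2: |-4| − (1) = 3
minimum over rows = 2 → strictly diagonally dominant (convergence guaranteed)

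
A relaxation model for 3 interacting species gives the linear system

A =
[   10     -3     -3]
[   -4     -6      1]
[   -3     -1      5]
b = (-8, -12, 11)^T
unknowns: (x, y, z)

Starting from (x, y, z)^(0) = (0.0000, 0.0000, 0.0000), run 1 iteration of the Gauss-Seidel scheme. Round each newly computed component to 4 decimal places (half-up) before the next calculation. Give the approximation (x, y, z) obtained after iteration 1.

Iteration 1:
  x = (-8 - (-3)·0.0000 - (-3)·0.0000) / (10) = -0.8000
  y = (-12 - (-4)·-0.8000 - (1)·0.0000) / (-6) = 2.5333
  z = (11 - (-3)·-0.8000 - (-1)·2.5333) / (5) = 2.2267

(-0.8000, 2.5333, 2.2267)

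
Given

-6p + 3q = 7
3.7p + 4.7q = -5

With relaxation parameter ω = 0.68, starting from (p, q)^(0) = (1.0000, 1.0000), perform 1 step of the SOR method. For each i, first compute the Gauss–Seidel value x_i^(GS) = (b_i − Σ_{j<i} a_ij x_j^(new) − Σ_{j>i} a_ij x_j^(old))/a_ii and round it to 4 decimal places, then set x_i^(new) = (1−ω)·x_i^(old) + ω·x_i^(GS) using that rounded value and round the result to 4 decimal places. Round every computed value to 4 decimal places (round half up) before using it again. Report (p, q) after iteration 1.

Iteration 1:
  p: GS value = (7 - (3)·1.0000) / (-6) = -0.6667;  p ← (1−ω)·1.0000 + ω·-0.6667 = -0.1334
  q: GS value = (-5 - (3.7)·-0.1334) / (4.7) = -0.9588;  q ← (1−ω)·1.0000 + ω·-0.9588 = -0.3320

(-0.1334, -0.3320)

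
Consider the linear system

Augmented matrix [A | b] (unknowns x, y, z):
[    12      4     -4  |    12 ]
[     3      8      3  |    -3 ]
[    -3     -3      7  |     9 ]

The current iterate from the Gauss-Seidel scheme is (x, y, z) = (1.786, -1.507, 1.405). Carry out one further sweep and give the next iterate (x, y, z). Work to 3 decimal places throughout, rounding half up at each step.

(1.971, -1.641, 1.427)

One sweep:
  x = (12 - (4)·-1.507 - (-4)·1.405) / (12) = 1.971
  y = (-3 - (3)·1.971 - (3)·1.405) / (8) = -1.641
  z = (9 - (-3)·1.971 - (-3)·-1.641) / (7) = 1.427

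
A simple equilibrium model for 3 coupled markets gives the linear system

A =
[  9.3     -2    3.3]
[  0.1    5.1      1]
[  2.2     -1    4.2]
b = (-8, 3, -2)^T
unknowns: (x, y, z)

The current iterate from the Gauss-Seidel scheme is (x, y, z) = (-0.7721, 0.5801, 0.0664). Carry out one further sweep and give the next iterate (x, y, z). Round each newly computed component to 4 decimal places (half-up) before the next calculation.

One sweep:
  x = (-8 - (-2)·0.5801 - (3.3)·0.0664) / (9.3) = -0.7590
  y = (3 - (0.1)·-0.7590 - (1)·0.0664) / (5.1) = 0.5901
  z = (-2 - (2.2)·-0.7590 - (-1)·0.5901) / (4.2) = 0.0619

(-0.7590, 0.5901, 0.0619)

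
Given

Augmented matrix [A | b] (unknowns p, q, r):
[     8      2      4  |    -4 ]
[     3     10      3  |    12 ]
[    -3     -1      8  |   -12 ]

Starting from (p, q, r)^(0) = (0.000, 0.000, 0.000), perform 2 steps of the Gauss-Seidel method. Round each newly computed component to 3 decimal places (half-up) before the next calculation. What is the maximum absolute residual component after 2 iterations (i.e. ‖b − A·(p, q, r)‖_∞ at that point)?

Iteration 1:
  p = (-4 - (2)·0.000 - (4)·0.000) / (8) = -0.500
  q = (12 - (3)·-0.500 - (3)·0.000) / (10) = 1.350
  r = (-12 - (-3)·-0.500 - (-1)·1.350) / (8) = -1.519
Iteration 2:
  p = (-4 - (2)·1.350 - (4)·-1.519) / (8) = -0.078
  q = (12 - (3)·-0.078 - (3)·-1.519) / (10) = 1.679
  r = (-12 - (-3)·-0.078 - (-1)·1.679) / (8) = -1.319
Residual b − A·x = (-1.458, -0.599, -0.003); ∞-norm = 1.458

1.458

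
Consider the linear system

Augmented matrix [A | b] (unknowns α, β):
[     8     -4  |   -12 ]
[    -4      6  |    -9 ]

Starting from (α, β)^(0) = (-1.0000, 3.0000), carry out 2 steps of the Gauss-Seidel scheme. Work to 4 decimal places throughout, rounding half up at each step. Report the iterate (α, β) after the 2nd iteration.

Iteration 1:
  α = (-12 - (-4)·3.0000) / (8) = 0.0000
  β = (-9 - (-4)·0.0000) / (6) = -1.5000
Iteration 2:
  α = (-12 - (-4)·-1.5000) / (8) = -2.2500
  β = (-9 - (-4)·-2.2500) / (6) = -3.0000

(-2.2500, -3.0000)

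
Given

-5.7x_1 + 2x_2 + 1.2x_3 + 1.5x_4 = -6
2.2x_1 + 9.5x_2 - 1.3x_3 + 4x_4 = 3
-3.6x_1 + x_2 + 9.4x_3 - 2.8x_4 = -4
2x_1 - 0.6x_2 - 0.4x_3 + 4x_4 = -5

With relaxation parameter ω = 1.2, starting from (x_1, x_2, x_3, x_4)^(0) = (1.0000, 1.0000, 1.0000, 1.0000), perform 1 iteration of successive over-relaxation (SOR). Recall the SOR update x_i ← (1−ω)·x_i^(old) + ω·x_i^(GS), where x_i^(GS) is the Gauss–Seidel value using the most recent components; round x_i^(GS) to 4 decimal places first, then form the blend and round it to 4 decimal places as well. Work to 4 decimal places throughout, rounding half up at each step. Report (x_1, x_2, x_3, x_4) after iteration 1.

(2.0526, -0.7326, 0.6837, -2.9814)

Iteration 1:
  x_1: GS value = (-6 - (2)·1.0000 - (1.2)·1.0000 - (1.5)·1.0000) / (-5.7) = 1.8772;  x_1 ← (1−ω)·1.0000 + ω·1.8772 = 2.0526
  x_2: GS value = (3 - (2.2)·2.0526 - (-1.3)·1.0000 - (4)·1.0000) / (9.5) = -0.4438;  x_2 ← (1−ω)·1.0000 + ω·-0.4438 = -0.7326
  x_3: GS value = (-4 - (-3.6)·2.0526 - (1)·-0.7326 - (-2.8)·1.0000) / (9.4) = 0.7364;  x_3 ← (1−ω)·1.0000 + ω·0.7364 = 0.6837
  x_4: GS value = (-5 - (2)·2.0526 - (-0.6)·-0.7326 - (-0.4)·0.6837) / (4) = -2.3178;  x_4 ← (1−ω)·1.0000 + ω·-2.3178 = -2.9814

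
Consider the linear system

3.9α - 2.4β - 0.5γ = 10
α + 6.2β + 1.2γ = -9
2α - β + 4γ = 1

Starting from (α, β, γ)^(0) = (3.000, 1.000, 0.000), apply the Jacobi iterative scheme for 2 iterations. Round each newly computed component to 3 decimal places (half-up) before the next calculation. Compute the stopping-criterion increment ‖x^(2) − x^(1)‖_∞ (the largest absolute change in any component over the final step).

1.934

Iteration 1:
  α = (10 - (-2.4)·1.000 - (-0.5)·0.000) / (3.9) = 3.179
  β = (-9 - (1)·3.000 - (1.2)·0.000) / (6.2) = -1.935
  γ = (1 - (2)·3.000 - (-1)·1.000) / (4) = -1.000
Iteration 2:
  α = (10 - (-2.4)·-1.935 - (-0.5)·-1.000) / (3.9) = 1.245
  β = (-9 - (1)·3.179 - (1.2)·-1.000) / (6.2) = -1.771
  γ = (1 - (2)·3.179 - (-1)·-1.935) / (4) = -1.823
Change: (-1.934, 0.164, -0.823) → max |·| = 1.934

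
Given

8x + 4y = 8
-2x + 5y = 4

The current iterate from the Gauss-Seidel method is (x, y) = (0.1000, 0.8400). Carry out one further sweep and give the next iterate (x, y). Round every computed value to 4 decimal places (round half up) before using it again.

(0.5800, 1.0320)

One sweep:
  x = (8 - (4)·0.8400) / (8) = 0.5800
  y = (4 - (-2)·0.5800) / (5) = 1.0320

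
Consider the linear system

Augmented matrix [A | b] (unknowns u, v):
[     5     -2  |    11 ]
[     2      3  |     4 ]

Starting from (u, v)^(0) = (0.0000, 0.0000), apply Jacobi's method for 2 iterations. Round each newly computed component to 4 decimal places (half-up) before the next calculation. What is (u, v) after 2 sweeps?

(2.7333, -0.1333)

Iteration 1:
  u = (11 - (-2)·0.0000) / (5) = 2.2000
  v = (4 - (2)·0.0000) / (3) = 1.3333
Iteration 2:
  u = (11 - (-2)·1.3333) / (5) = 2.7333
  v = (4 - (2)·2.2000) / (3) = -0.1333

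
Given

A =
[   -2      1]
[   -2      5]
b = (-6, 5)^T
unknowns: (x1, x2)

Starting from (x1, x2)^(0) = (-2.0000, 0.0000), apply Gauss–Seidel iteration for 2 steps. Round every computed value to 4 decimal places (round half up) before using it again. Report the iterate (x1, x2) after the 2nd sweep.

Iteration 1:
  x1 = (-6 - (1)·0.0000) / (-2) = 3.0000
  x2 = (5 - (-2)·3.0000) / (5) = 2.2000
Iteration 2:
  x1 = (-6 - (1)·2.2000) / (-2) = 4.1000
  x2 = (5 - (-2)·4.1000) / (5) = 2.6400

(4.1000, 2.6400)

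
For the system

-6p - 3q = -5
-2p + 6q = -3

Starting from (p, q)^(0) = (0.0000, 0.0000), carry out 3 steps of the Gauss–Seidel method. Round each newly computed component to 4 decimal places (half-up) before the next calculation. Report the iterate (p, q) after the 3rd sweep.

(0.9259, -0.1914)

Iteration 1:
  p = (-5 - (-3)·0.0000) / (-6) = 0.8333
  q = (-3 - (-2)·0.8333) / (6) = -0.2222
Iteration 2:
  p = (-5 - (-3)·-0.2222) / (-6) = 0.9444
  q = (-3 - (-2)·0.9444) / (6) = -0.1852
Iteration 3:
  p = (-5 - (-3)·-0.1852) / (-6) = 0.9259
  q = (-3 - (-2)·0.9259) / (6) = -0.1914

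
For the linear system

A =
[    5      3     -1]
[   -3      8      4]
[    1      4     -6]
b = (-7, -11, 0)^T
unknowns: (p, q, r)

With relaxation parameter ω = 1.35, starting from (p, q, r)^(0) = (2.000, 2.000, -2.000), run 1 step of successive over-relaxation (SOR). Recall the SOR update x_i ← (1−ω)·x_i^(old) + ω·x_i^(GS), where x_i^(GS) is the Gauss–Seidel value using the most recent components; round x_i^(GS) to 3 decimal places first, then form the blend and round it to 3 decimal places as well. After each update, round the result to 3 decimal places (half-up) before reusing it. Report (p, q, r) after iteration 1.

(-4.750, -3.611, -3.619)

Iteration 1:
  p: GS value = (-7 - (3)·2.000 - (-1)·-2.000) / (5) = -3.000;  p ← (1−ω)·2.000 + ω·-3.000 = -4.750
  q: GS value = (-11 - (-3)·-4.750 - (4)·-2.000) / (8) = -2.156;  q ← (1−ω)·2.000 + ω·-2.156 = -3.611
  r: GS value = (0 - (1)·-4.750 - (4)·-3.611) / (-6) = -3.199;  r ← (1−ω)·-2.000 + ω·-3.199 = -3.619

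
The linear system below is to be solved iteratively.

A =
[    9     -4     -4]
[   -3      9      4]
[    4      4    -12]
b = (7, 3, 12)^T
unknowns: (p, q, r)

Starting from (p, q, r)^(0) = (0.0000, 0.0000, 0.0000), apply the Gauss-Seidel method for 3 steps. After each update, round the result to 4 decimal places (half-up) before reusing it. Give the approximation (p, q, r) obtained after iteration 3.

Iteration 1:
  p = (7 - (-4)·0.0000 - (-4)·0.0000) / (9) = 0.7778
  q = (3 - (-3)·0.7778 - (4)·0.0000) / (9) = 0.5926
  r = (12 - (4)·0.7778 - (4)·0.5926) / (-12) = -0.5432
Iteration 2:
  p = (7 - (-4)·0.5926 - (-4)·-0.5432) / (9) = 0.7997
  q = (3 - (-3)·0.7997 - (4)·-0.5432) / (9) = 0.8413
  r = (12 - (4)·0.7997 - (4)·0.8413) / (-12) = -0.4530
Iteration 3:
  p = (7 - (-4)·0.8413 - (-4)·-0.4530) / (9) = 0.9504
  q = (3 - (-3)·0.9504 - (4)·-0.4530) / (9) = 0.8515
  r = (12 - (4)·0.9504 - (4)·0.8515) / (-12) = -0.3994

(0.9504, 0.8515, -0.3994)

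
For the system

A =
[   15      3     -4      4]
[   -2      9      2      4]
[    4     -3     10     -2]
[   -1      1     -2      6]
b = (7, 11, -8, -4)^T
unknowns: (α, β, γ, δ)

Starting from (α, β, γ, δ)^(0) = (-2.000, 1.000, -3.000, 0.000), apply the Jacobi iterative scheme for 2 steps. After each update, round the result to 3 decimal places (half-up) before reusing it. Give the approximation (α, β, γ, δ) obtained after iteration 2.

(0.836, 2.000, -0.587, -0.896)

Iteration 1:
  α = (7 - (3)·1.000 - (-4)·-3.000 - (4)·0.000) / (15) = -0.533
  β = (11 - (-2)·-2.000 - (2)·-3.000 - (4)·0.000) / (9) = 1.444
  γ = (-8 - (4)·-2.000 - (-3)·1.000 - (-2)·0.000) / (10) = 0.300
  δ = (-4 - (-1)·-2.000 - (1)·1.000 - (-2)·-3.000) / (6) = -2.167
Iteration 2:
  α = (7 - (3)·1.444 - (-4)·0.300 - (4)·-2.167) / (15) = 0.836
  β = (11 - (-2)·-0.533 - (2)·0.300 - (4)·-2.167) / (9) = 2.000
  γ = (-8 - (4)·-0.533 - (-3)·1.444 - (-2)·-2.167) / (10) = -0.587
  δ = (-4 - (-1)·-0.533 - (1)·1.444 - (-2)·0.300) / (6) = -0.896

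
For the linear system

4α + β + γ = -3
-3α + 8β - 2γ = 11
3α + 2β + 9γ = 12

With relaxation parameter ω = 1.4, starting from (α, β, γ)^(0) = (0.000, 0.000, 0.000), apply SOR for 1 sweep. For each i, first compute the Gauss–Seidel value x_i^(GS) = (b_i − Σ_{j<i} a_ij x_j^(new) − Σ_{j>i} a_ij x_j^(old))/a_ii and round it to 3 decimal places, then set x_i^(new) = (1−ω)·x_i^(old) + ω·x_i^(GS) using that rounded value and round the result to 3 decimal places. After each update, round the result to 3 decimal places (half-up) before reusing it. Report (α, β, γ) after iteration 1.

Iteration 1:
  α: GS value = (-3 - (1)·0.000 - (1)·0.000) / (4) = -0.750;  α ← (1−ω)·0.000 + ω·-0.750 = -1.050
  β: GS value = (11 - (-3)·-1.050 - (-2)·0.000) / (8) = 0.981;  β ← (1−ω)·0.000 + ω·0.981 = 1.373
  γ: GS value = (12 - (3)·-1.050 - (2)·1.373) / (9) = 1.378;  γ ← (1−ω)·0.000 + ω·1.378 = 1.929

(-1.050, 1.373, 1.929)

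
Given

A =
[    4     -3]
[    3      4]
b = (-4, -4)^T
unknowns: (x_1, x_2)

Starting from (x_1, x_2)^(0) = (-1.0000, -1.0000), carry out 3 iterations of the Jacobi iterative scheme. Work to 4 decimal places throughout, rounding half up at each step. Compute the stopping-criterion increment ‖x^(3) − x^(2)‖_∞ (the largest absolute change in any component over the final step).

0.4219

Iteration 1:
  x_1 = (-4 - (-3)·-1.0000) / (4) = -1.7500
  x_2 = (-4 - (3)·-1.0000) / (4) = -0.2500
Iteration 2:
  x_1 = (-4 - (-3)·-0.2500) / (4) = -1.1875
  x_2 = (-4 - (3)·-1.7500) / (4) = 0.3125
Iteration 3:
  x_1 = (-4 - (-3)·0.3125) / (4) = -0.7656
  x_2 = (-4 - (3)·-1.1875) / (4) = -0.1094
Change: (0.4219, -0.4219) → max |·| = 0.4219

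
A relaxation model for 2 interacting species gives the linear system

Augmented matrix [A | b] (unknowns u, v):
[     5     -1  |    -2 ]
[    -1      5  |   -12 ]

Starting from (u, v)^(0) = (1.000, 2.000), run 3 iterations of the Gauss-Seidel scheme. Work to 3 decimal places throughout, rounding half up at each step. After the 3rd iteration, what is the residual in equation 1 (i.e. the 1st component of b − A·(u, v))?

-0.008

Iteration 1:
  u = (-2 - (-1)·2.000) / (5) = 0.000
  v = (-12 - (-1)·0.000) / (5) = -2.400
Iteration 2:
  u = (-2 - (-1)·-2.400) / (5) = -0.880
  v = (-12 - (-1)·-0.880) / (5) = -2.576
Iteration 3:
  u = (-2 - (-1)·-2.576) / (5) = -0.915
  v = (-12 - (-1)·-0.915) / (5) = -2.583
Residual b − A·x = (-0.008, 0.000)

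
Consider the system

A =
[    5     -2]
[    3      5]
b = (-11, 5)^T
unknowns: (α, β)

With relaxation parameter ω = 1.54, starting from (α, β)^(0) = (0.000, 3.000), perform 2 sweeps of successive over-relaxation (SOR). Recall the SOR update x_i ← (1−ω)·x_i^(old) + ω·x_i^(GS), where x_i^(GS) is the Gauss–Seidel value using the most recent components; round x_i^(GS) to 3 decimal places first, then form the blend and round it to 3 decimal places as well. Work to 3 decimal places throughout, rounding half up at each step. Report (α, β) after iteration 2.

Iteration 1:
  α: GS value = (-11 - (-2)·3.000) / (5) = -1.000;  α ← (1−ω)·0.000 + ω·-1.000 = -1.540
  β: GS value = (5 - (3)·-1.540) / (5) = 1.924;  β ← (1−ω)·3.000 + ω·1.924 = 1.343
Iteration 2:
  α: GS value = (-11 - (-2)·1.343) / (5) = -1.663;  α ← (1−ω)·-1.540 + ω·-1.663 = -1.729
  β: GS value = (5 - (3)·-1.729) / (5) = 2.037;  β ← (1−ω)·1.343 + ω·2.037 = 2.412

(-1.729, 2.412)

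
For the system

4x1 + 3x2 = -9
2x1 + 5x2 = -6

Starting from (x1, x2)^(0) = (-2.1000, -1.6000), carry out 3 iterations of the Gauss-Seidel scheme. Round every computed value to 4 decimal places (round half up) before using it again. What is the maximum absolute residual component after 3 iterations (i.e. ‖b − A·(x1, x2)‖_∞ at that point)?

Iteration 1:
  x1 = (-9 - (3)·-1.6000) / (4) = -1.0500
  x2 = (-6 - (2)·-1.0500) / (5) = -0.7800
Iteration 2:
  x1 = (-9 - (3)·-0.7800) / (4) = -1.6650
  x2 = (-6 - (2)·-1.6650) / (5) = -0.5340
Iteration 3:
  x1 = (-9 - (3)·-0.5340) / (4) = -1.8495
  x2 = (-6 - (2)·-1.8495) / (5) = -0.4602
Residual b − A·x = (-0.2214, 0.0000); ∞-norm = 0.2214

0.2214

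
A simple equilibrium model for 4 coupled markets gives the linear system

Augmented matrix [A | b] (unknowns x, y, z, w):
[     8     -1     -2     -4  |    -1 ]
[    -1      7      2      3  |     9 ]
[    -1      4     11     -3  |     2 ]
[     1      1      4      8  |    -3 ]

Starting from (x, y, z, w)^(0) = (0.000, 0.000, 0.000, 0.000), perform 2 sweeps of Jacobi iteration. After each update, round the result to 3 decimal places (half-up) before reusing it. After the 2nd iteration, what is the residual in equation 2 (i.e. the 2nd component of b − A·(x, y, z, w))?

1.886

Iteration 1:
  x = (-1 - (-1)·0.000 - (-2)·0.000 - (-4)·0.000) / (8) = -0.125
  y = (9 - (-1)·0.000 - (2)·0.000 - (3)·0.000) / (7) = 1.286
  z = (2 - (-1)·0.000 - (4)·0.000 - (-3)·0.000) / (11) = 0.182
  w = (-3 - (1)·0.000 - (1)·0.000 - (4)·0.000) / (8) = -0.375
Iteration 2:
  x = (-1 - (-1)·1.286 - (-2)·0.182 - (-4)·-0.375) / (8) = -0.106
  y = (9 - (-1)·-0.125 - (2)·0.182 - (3)·-0.375) / (7) = 1.377
  z = (2 - (-1)·-0.125 - (4)·1.286 - (-3)·-0.375) / (11) = -0.399
  w = (-3 - (1)·-0.125 - (1)·1.286 - (4)·0.182) / (8) = -0.611
Residual b − A·x = (-2.017, 1.886, -1.058, 2.213)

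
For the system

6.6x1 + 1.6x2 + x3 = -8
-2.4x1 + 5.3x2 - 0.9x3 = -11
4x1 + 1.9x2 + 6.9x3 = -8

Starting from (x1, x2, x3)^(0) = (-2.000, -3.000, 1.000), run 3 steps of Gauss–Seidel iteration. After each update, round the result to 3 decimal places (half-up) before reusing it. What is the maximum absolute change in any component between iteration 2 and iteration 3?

0.040

Iteration 1:
  x1 = (-8 - (1.6)·-3.000 - (1)·1.000) / (6.6) = -0.636
  x2 = (-11 - (-2.4)·-0.636 - (-0.9)·1.000) / (5.3) = -2.194
  x3 = (-8 - (4)·-0.636 - (1.9)·-2.194) / (6.9) = -0.187
Iteration 2:
  x1 = (-8 - (1.6)·-2.194 - (1)·-0.187) / (6.6) = -0.652
  x2 = (-11 - (-2.4)·-0.652 - (-0.9)·-0.187) / (5.3) = -2.402
  x3 = (-8 - (4)·-0.652 - (1.9)·-2.402) / (6.9) = -0.120
Iteration 3:
  x1 = (-8 - (1.6)·-2.402 - (1)·-0.120) / (6.6) = -0.612
  x2 = (-11 - (-2.4)·-0.612 - (-0.9)·-0.120) / (5.3) = -2.373
  x3 = (-8 - (4)·-0.612 - (1.9)·-2.373) / (6.9) = -0.151
Change: (0.040, 0.029, -0.031) → max |·| = 0.040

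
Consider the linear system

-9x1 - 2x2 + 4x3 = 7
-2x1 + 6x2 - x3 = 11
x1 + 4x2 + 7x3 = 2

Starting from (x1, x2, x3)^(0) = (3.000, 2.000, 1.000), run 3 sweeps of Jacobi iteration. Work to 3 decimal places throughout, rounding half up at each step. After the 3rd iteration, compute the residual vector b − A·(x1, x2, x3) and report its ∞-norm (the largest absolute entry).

5.289

Iteration 1:
  x1 = (7 - (-2)·2.000 - (4)·1.000) / (-9) = -0.778
  x2 = (11 - (-2)·3.000 - (-1)·1.000) / (6) = 3.000
  x3 = (2 - (1)·3.000 - (4)·2.000) / (7) = -1.286
Iteration 2:
  x1 = (7 - (-2)·3.000 - (4)·-1.286) / (-9) = -2.016
  x2 = (11 - (-2)·-0.778 - (-1)·-1.286) / (6) = 1.360
  x3 = (2 - (1)·-0.778 - (4)·3.000) / (7) = -1.317
Iteration 3:
  x1 = (7 - (-2)·1.360 - (4)·-1.317) / (-9) = -1.665
  x2 = (11 - (-2)·-2.016 - (-1)·-1.317) / (6) = 0.942
  x3 = (2 - (1)·-2.016 - (4)·1.360) / (7) = -0.203
Residual b − A·x = (-5.289, 1.815, 1.318); ∞-norm = 5.289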